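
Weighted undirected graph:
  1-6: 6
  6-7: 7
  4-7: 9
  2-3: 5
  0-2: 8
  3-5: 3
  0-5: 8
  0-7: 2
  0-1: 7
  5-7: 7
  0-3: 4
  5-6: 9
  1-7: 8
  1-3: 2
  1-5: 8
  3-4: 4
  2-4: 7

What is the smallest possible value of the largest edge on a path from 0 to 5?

Checking several routes:
0 -> 1 -> 6 -> 7 -> 5: max(7, 6, 7, 7) = 7
0 -> 1 -> 3 -> 5: max(7, 2, 3) = 7
0 -> 7 -> 5: max(2, 7) = 7
0 -> 7 -> 6 -> 1 -> 3 -> 5: max(2, 7, 6, 2, 3) = 7
0 -> 3 -> 5: max(4, 3) = 4
Best route has worst link 4.

4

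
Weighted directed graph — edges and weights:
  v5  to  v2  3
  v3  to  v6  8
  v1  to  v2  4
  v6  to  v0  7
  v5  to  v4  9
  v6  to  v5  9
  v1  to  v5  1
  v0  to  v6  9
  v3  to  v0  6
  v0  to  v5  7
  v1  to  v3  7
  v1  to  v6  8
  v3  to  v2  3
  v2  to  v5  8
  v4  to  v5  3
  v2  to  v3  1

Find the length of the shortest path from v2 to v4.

17

Paths from v2 to v4:
v2 - v5 - v4: 8 + 9 = 17
v2 - v3 - v0 - v5 - v4: 1 + 6 + 7 + 9 = 23
v2 - v3 - v6 - v5 - v4: 1 + 8 + 9 + 9 = 27
v2 - v3 - v6 - v0 - v5 - v4: 1 + 8 + 7 + 7 + 9 = 32
v2 - v3 - v0 - v6 - v5 - v4: 1 + 6 + 9 + 9 + 9 = 34
Shortest: 17.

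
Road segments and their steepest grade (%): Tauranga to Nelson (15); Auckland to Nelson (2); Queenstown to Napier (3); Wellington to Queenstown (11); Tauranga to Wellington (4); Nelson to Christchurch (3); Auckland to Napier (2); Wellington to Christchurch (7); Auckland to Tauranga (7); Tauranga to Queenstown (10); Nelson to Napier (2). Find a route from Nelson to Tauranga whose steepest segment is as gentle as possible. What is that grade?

7

Checking several routes:
Nelson → Napier → Auckland → Tauranga: max(2, 2, 7) = 7
Nelson → Auckland → Napier → Queenstown → Tauranga: max(2, 2, 3, 10) = 10
Nelson → Christchurch → Wellington → Tauranga: max(3, 7, 4) = 7
Nelson → Auckland → Tauranga: max(2, 7) = 7
Best route has worst link 7%.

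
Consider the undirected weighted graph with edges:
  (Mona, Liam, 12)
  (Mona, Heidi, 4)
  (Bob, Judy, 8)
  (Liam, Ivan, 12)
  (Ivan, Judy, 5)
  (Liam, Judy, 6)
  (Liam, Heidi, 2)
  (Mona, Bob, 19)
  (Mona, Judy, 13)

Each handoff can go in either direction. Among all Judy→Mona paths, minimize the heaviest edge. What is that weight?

6

Comparing a few candidate routes:
Judy → Mona: max(13) = 13
Judy → Liam → Mona: max(6, 12) = 12
Judy → Ivan → Liam → Heidi → Mona: max(5, 12, 2, 4) = 12
Judy → Ivan → Liam → Mona: max(5, 12, 12) = 12
Judy → Liam → Heidi → Mona: max(6, 2, 4) = 6
The minimum achievable maximum is 6.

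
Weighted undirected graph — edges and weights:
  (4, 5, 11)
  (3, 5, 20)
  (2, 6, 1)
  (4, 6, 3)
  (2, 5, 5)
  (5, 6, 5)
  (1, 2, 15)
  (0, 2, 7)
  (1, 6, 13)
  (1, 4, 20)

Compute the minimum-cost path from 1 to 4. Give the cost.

Comparing a few candidate routes:
1 → 2 → 5 → 6 → 4: 15 + 5 + 5 + 3 = 28
1 → 6 → 4: 13 + 3 = 16
1 → 4: 20
1 → 6 → 5 → 4: 13 + 5 + 11 = 29
1 → 2 → 6 → 4: 15 + 1 + 3 = 19
Best route has total 16.

16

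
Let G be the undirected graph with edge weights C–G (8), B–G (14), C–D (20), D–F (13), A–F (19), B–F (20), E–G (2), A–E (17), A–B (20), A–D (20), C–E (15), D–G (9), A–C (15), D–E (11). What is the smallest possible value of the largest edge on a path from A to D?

Some routes from A to D:
A → C → E → G → D: max(15, 15, 2, 9) = 15
A → C → G → E → D: max(15, 8, 2, 11) = 15
A → C → E → D: max(15, 15, 11) = 15
The minimum achievable maximum is 15.

15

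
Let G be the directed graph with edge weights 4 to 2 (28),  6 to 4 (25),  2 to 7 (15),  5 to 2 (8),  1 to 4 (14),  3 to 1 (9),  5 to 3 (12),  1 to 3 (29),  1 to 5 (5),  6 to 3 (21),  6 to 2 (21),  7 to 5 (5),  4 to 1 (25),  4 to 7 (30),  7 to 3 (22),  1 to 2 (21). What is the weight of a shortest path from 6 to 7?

Comparing a few candidate routes:
6 -> 2 -> 7: 21 + 15 = 36
6 -> 3 -> 1 -> 5 -> 2 -> 7: 21 + 9 + 5 + 8 + 15 = 58
6 -> 4 -> 7: 25 + 30 = 55
The minimum is 36.

36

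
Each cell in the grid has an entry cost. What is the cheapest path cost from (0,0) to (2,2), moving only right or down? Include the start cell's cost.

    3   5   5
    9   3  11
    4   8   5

Cheapest: (0,0) → (0,1) → (1,1) → (2,1) → (2,2)
  3 + 5 + 3 + 8 + 5 = 24
(Top row then right column would cost 29.)

24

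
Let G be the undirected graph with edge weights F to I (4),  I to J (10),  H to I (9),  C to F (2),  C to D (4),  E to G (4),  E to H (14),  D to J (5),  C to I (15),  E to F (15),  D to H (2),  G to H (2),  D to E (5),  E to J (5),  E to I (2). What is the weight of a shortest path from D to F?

6

A few of the D→F routes:
D -> E -> I -> F: 5 + 2 + 4 = 11
D -> H -> I -> F: 2 + 9 + 4 = 15
D -> C -> F: 4 + 2 = 6
D -> H -> G -> E -> I -> F: 2 + 2 + 4 + 2 + 4 = 14
Shortest: 6.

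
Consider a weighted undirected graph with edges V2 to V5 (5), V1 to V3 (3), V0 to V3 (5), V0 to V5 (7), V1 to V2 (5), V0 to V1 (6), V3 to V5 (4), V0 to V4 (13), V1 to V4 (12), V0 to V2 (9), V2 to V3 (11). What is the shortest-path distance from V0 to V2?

9

Some routes from V0 to V2:
V0-V1-V2: 6 + 5 = 11
V0-V5-V2: 7 + 5 = 12
V0-V2: 9
Best route has total 9.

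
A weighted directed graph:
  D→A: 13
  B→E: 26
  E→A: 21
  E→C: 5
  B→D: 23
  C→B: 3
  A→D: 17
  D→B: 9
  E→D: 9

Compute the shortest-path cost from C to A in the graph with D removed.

Paths from C to A avoiding D:
C→B→E→A: 3 + 26 + 21 = 50
Shortest: 50.

50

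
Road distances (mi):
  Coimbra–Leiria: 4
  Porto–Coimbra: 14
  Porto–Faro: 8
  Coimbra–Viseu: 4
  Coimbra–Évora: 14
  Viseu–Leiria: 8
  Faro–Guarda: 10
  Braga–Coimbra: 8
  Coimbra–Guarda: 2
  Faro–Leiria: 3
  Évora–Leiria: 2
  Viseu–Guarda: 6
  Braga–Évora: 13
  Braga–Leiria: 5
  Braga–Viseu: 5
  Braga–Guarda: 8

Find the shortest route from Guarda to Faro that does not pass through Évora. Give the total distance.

Checking several routes:
Guarda -> Braga -> Leiria -> Faro: 8 + 5 + 3 = 16
Guarda -> Coimbra -> Viseu -> Leiria -> Faro: 2 + 4 + 8 + 3 = 17
Guarda -> Coimbra -> Leiria -> Faro: 2 + 4 + 3 = 9
Guarda -> Faro: 10
The minimum is 9 mi.

9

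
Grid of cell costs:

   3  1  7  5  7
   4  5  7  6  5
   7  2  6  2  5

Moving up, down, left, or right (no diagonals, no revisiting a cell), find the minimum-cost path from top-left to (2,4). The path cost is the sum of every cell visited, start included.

One optimal route is (0,0) -> (0,1) -> (1,1) -> (2,1) -> (2,2) -> (2,3) -> (2,4).
Its cost is 3 + 1 + 5 + 2 + 6 + 2 + 5 = 24.

24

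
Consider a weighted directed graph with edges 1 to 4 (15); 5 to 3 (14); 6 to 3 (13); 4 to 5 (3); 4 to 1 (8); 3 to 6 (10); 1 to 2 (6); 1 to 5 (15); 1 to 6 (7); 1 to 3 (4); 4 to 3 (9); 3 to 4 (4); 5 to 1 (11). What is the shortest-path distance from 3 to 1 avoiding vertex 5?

Paths from 3 to 1 avoiding 5:
3-4-1: 4 + 8 = 12
Best route has total 12.

12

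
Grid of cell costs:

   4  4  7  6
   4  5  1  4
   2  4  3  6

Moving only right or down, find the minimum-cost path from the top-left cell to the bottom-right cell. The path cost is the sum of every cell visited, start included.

Path [0,0] [0,1] [1,1] [1,2] [2,2] [2,3]: 4 + 4 + 5 + 1 + 3 + 6 = 23.
For comparison, the top-then-right route costs 31.

23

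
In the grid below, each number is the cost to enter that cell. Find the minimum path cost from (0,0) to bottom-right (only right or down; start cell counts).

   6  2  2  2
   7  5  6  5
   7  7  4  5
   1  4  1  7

Best path: r0c0→r0c1→r0c2→r1c2→r2c2→r3c2→r3c3
Cost: 6 + 2 + 2 + 6 + 4 + 1 + 7 = 28
For comparison, the top-then-right route costs 29.

28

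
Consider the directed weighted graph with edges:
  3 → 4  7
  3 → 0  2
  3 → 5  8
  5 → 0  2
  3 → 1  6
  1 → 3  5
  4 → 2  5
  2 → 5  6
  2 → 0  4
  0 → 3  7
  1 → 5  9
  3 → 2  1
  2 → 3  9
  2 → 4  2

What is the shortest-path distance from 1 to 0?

7

Some routes from 1 to 0:
1 → 3 → 4 → 2 → 0: 5 + 7 + 5 + 4 = 21
1 → 3 → 2 → 5 → 0: 5 + 1 + 6 + 2 = 14
1 → 3 → 5 → 0: 5 + 8 + 2 = 15
1 → 3 → 0: 5 + 2 = 7
1 → 3 → 2 → 0: 5 + 1 + 4 = 10
1 → 5 → 0: 9 + 2 = 11
Shortest: 7.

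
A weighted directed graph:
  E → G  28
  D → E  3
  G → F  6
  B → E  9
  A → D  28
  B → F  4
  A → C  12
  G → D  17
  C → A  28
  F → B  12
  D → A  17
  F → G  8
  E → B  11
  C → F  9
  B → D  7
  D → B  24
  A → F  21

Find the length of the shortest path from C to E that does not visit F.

59

Paths from C to E avoiding F:
C→A→D→E: 28 + 28 + 3 = 59
C→A→D→B→E: 28 + 28 + 24 + 9 = 89
Best route has total 59.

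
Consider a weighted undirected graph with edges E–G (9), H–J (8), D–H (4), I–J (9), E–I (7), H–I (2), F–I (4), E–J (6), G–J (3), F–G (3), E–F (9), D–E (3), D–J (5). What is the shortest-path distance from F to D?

Some routes from F to D:
F - G - E - D: 3 + 9 + 3 = 15
F - I - H - D: 4 + 2 + 4 = 10
F - I - E - D: 4 + 7 + 3 = 14
F - E - D: 9 + 3 = 12
F - G - J - D: 3 + 3 + 5 = 11
Best route has total 10.

10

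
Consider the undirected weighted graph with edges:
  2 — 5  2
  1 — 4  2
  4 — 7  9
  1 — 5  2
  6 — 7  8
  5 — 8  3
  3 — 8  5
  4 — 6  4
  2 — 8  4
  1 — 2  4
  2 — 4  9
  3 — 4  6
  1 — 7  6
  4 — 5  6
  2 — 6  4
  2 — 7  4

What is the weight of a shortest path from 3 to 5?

8

Some routes from 3 to 5:
3 → 4 → 1 → 5: 6 + 2 + 2 = 10
3 → 8 → 5: 5 + 3 = 8
3 → 8 → 2 → 5: 5 + 4 + 2 = 11
The minimum is 8.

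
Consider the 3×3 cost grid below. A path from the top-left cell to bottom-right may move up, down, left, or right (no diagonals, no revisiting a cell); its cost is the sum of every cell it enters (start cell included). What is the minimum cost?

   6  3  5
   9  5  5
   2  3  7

Path r0c0 -> r0c1 -> r1c1 -> r2c1 -> r2c2: 6 + 3 + 5 + 3 + 7 = 24.

24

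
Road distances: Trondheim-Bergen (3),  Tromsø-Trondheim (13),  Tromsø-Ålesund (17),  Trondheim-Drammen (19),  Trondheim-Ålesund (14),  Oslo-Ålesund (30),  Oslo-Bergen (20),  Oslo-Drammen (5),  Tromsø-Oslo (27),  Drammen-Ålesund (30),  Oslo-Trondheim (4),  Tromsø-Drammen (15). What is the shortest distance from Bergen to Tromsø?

16

Checking several routes:
Bergen - Trondheim - Ålesund - Tromsø: 3 + 14 + 17 = 34
Bergen - Trondheim - Tromsø: 3 + 13 = 16
Bergen - Trondheim - Oslo - Drammen - Tromsø: 3 + 4 + 5 + 15 = 27
Bergen - Trondheim - Oslo - Tromsø: 3 + 4 + 27 = 34
Shortest: 16.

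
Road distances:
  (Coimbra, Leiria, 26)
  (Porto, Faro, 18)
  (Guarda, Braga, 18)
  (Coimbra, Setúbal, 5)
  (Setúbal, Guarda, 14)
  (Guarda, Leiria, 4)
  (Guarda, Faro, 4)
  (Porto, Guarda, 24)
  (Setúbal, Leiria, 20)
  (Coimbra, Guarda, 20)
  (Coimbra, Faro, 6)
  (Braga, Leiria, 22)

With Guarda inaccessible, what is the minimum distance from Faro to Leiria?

Routes from Faro to Leiria avoiding Guarda:
Faro-Coimbra-Leiria: 6 + 26 = 32
Faro-Coimbra-Setúbal-Leiria: 6 + 5 + 20 = 31
The minimum is 31.

31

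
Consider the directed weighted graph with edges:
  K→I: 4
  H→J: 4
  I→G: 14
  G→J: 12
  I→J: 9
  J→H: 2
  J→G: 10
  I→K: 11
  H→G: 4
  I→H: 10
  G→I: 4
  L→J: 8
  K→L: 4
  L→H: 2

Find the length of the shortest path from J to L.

Paths from J to L:
J → G → I → K → L: 10 + 4 + 11 + 4 = 29
J → H → G → I → K → L: 2 + 4 + 4 + 11 + 4 = 25
Shortest: 25.

25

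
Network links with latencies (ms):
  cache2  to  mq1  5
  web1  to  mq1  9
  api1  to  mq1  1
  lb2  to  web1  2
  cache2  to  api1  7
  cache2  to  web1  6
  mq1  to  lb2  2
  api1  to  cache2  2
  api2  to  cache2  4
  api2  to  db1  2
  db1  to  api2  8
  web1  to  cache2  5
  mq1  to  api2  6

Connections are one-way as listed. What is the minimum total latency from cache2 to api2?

Candidate routes:
cache2 -> api1 -> mq1 -> api2: 7 + 1 + 6 = 14
cache2 -> web1 -> mq1 -> api2: 6 + 9 + 6 = 21
cache2 -> mq1 -> api2: 5 + 6 = 11
Best route has total 11 ms.

11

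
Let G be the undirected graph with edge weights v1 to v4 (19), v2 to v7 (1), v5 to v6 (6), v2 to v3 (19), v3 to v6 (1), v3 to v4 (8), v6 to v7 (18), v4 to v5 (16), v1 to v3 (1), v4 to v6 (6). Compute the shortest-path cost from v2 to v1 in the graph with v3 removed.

44

Routes from v2 to v1 avoiding v3:
v2 → v7 → v6 → v5 → v4 → v1: 1 + 18 + 6 + 16 + 19 = 60
v2 → v7 → v6 → v4 → v1: 1 + 18 + 6 + 19 = 44
The minimum is 44.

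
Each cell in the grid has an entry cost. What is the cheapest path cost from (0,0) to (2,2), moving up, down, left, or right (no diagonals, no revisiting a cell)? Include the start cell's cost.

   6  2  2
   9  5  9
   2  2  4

One optimal route is r0c0→r0c1→r1c1→r2c1→r2c2.
Its cost is 6 + 2 + 5 + 2 + 4 = 19.

19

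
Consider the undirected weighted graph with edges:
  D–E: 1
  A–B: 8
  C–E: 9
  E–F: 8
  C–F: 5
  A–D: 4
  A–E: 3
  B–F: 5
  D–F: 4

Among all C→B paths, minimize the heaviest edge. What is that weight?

5

Checking several routes:
C -> F -> E -> A -> B: max(5, 8, 3, 8) = 8
C -> F -> B: max(5, 5) = 5
C -> F -> E -> D -> A -> B: max(5, 8, 1, 4, 8) = 8
The minimum achievable maximum is 5.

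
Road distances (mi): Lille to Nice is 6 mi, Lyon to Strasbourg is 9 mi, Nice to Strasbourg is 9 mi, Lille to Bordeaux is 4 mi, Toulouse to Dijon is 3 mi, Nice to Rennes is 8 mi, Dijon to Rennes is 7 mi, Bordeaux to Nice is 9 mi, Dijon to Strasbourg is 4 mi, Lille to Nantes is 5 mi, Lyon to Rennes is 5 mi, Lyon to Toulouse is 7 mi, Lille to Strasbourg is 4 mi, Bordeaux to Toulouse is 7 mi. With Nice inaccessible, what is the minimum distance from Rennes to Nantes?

20

Checking several routes:
Rennes→Dijon→Strasbourg→Lille→Nantes: 7 + 4 + 4 + 5 = 20
Rennes→Lyon→Strasbourg→Lille→Nantes: 5 + 9 + 4 + 5 = 23
Rennes→Lyon→Toulouse→Bordeaux→Lille→Nantes: 5 + 7 + 7 + 4 + 5 = 28
Rennes→Dijon→Toulouse→Bordeaux→Lille→Nantes: 7 + 3 + 7 + 4 + 5 = 26
Shortest: 20 mi.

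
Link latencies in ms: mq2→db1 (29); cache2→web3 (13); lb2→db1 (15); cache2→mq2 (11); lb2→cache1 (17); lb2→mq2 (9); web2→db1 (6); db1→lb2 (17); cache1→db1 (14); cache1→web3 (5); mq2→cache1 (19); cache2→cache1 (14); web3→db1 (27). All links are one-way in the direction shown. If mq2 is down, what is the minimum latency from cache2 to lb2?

45

Paths from cache2 to lb2 avoiding mq2:
cache2→web3→db1→lb2: 13 + 27 + 17 = 57
cache2→cache1→web3→db1→lb2: 14 + 5 + 27 + 17 = 63
cache2→cache1→db1→lb2: 14 + 14 + 17 = 45
The minimum is 45 ms.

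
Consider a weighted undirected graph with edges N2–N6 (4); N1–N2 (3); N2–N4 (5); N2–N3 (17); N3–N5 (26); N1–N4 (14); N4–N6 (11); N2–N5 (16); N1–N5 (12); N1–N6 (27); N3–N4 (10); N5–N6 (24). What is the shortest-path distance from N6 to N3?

19

Checking several routes:
N6 -> N2 -> N1 -> N4 -> N3: 4 + 3 + 14 + 10 = 31
N6 -> N4 -> N3: 11 + 10 = 21
N6 -> N2 -> N4 -> N3: 4 + 5 + 10 = 19
N6 -> N4 -> N2 -> N3: 11 + 5 + 17 = 33
N6 -> N2 -> N3: 4 + 17 = 21
Best route has total 19.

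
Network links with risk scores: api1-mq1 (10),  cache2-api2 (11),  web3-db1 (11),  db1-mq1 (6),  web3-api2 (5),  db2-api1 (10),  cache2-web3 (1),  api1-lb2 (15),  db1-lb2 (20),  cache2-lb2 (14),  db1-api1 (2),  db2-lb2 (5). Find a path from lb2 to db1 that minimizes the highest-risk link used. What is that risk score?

10

Comparing a few candidate routes:
lb2 → db2 → api1 → db1: max(5, 10, 2) = 10
lb2 → db2 → api1 → mq1 → db1: max(5, 10, 10, 6) = 10
lb2 → cache2 → web3 → db1: max(14, 1, 11) = 14
The minimum achievable maximum is 10.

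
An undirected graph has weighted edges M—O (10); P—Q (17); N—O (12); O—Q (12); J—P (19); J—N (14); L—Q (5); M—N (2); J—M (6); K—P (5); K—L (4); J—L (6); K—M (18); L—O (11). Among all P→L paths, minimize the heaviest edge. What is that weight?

5

Some routes from P to L:
P-Q-O-N-M-J-L: max(17, 12, 12, 2, 6, 6) = 17
P-Q-O-N-J-L: max(17, 12, 12, 14, 6) = 17
P-K-L: max(5, 4) = 5
P-Q-O-L: max(17, 12, 11) = 17
The minimum achievable maximum is 5.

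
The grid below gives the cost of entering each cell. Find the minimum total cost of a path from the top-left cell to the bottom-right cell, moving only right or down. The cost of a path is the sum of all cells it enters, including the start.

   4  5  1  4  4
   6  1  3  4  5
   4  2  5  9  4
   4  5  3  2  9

31

Path [0,0] → [0,1] → [1,1] → [2,1] → [2,2] → [3,2] → [3,3] → [3,4]: 4 + 5 + 1 + 2 + 5 + 3 + 2 + 9 = 31.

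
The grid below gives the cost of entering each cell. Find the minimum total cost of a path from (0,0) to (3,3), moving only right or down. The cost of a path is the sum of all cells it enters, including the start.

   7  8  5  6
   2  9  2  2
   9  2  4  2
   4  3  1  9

33

Take r0c0 r1c0 r1c1 r1c2 r1c3 r2c3 r3c3 for a total of 7 + 2 + 9 + 2 + 2 + 2 + 9 = 33.
For comparison, the top-then-right route costs 39.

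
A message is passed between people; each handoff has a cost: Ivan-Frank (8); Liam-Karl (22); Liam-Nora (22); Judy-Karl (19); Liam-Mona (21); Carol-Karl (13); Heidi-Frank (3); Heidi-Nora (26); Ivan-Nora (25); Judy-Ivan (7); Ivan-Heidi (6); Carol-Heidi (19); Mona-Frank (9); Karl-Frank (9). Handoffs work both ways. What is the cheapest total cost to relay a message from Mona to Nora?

38

Some routes from Mona to Nora:
Mona - Frank - Heidi - Nora: 9 + 3 + 26 = 38
Mona - Liam - Nora: 21 + 22 = 43
Mona - Frank - Heidi - Ivan - Nora: 9 + 3 + 6 + 25 = 43
Mona - Frank - Ivan - Nora: 9 + 8 + 25 = 42
Mona - Frank - Ivan - Heidi - Nora: 9 + 8 + 6 + 26 = 49
Best route has total 38.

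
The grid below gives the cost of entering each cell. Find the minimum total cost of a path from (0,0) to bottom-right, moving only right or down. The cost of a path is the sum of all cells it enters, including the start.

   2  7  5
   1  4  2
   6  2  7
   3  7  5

Cheapest: r0c0 → r1c0 → r1c1 → r1c2 → r2c2 → r3c2
  2 + 1 + 4 + 2 + 7 + 5 = 21
For comparison, the top-then-right route costs 28.

21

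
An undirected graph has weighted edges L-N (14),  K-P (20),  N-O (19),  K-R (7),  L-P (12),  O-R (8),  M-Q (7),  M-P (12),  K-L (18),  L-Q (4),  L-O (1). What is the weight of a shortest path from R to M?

Some routes from R to M:
R -> K -> L -> Q -> M: 7 + 18 + 4 + 7 = 36
R -> O -> L -> P -> M: 8 + 1 + 12 + 12 = 33
R -> K -> P -> M: 7 + 20 + 12 = 39
R -> O -> L -> Q -> M: 8 + 1 + 4 + 7 = 20
R -> K -> L -> P -> M: 7 + 18 + 12 + 12 = 49
Best route has total 20.

20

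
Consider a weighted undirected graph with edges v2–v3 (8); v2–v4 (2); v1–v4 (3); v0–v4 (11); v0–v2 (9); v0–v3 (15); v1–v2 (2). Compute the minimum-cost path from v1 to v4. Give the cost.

3

Paths from v1 to v4:
v1-v4: 3
v1-v2-v0-v4: 2 + 9 + 11 = 22
v1-v2-v4: 2 + 2 = 4
v1-v2-v3-v0-v4: 2 + 8 + 15 + 11 = 36
Best route has total 3.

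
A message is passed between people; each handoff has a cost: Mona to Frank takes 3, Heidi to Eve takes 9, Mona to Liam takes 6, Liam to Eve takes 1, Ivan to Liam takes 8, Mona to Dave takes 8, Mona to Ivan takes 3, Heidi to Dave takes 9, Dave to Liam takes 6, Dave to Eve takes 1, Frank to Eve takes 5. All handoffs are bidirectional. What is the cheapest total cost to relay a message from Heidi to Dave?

9

Comparing a few candidate routes:
Heidi → Eve → Liam → Dave: 9 + 1 + 6 = 16
Heidi → Dave: 9
Heidi → Eve → Frank → Mona → Dave: 9 + 5 + 3 + 8 = 25
Heidi → Eve → Liam → Mona → Dave: 9 + 1 + 6 + 8 = 24
Heidi → Eve → Dave: 9 + 1 = 10
Shortest: 9.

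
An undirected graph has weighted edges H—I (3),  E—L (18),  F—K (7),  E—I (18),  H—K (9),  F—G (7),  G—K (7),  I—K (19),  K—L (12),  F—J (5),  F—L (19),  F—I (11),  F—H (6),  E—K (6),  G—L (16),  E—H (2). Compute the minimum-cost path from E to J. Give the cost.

13

Comparing a few candidate routes:
E→K→F→J: 6 + 7 + 5 = 18
E→H→I→F→J: 2 + 3 + 11 + 5 = 21
E→H→K→F→J: 2 + 9 + 7 + 5 = 23
E→K→G→F→J: 6 + 7 + 7 + 5 = 25
E→H→F→J: 2 + 6 + 5 = 13
Best route has total 13.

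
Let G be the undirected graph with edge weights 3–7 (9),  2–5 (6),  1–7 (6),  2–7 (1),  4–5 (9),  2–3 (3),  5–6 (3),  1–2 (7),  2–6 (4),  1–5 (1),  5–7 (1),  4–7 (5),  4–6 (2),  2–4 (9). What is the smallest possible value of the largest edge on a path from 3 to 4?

Comparing a few candidate routes:
3 → 2 → 6 → 5 → 7 → 4: max(3, 4, 3, 1, 5) = 5
3 → 2 → 6 → 4: max(3, 4, 2) = 4
3 → 2 → 7 → 5 → 6 → 4: max(3, 1, 1, 3, 2) = 3
Smallest bottleneck: 3.

3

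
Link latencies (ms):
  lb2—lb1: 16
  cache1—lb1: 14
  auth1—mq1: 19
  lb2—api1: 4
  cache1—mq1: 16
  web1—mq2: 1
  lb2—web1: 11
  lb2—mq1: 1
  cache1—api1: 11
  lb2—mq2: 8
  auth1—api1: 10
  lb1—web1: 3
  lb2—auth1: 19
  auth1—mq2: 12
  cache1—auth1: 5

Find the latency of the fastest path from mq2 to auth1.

12

A few of the mq2→auth1 routes:
mq2 -> web1 -> lb2 -> api1 -> auth1: 1 + 11 + 4 + 10 = 26
mq2 -> auth1: 12
mq2 -> web1 -> lb1 -> cache1 -> auth1: 1 + 3 + 14 + 5 = 23
mq2 -> lb2 -> api1 -> auth1: 8 + 4 + 10 = 22
mq2 -> lb2 -> auth1: 8 + 19 = 27
Shortest: 12 ms.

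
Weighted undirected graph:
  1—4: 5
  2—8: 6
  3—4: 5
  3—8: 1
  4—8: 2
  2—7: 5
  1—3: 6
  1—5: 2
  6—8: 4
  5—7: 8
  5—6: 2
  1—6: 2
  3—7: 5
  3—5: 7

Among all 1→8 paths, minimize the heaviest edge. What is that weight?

Checking several routes:
1 - 6 - 8: max(2, 4) = 4
1 - 5 - 6 - 8: max(2, 2, 4) = 4
1 - 4 - 8: max(5, 2) = 5
The minimum achievable maximum is 4.

4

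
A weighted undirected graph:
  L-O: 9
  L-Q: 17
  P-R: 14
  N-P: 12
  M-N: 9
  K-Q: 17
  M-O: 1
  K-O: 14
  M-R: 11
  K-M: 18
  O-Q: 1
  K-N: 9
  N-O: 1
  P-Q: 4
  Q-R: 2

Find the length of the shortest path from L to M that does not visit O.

30

Comparing a few candidate routes:
L - Q - R - M: 17 + 2 + 11 = 30
L - Q - R - P - N - M: 17 + 2 + 14 + 12 + 9 = 54
L - Q - K - N - M: 17 + 17 + 9 + 9 = 52
L - Q - P - R - M: 17 + 4 + 14 + 11 = 46
L - Q - P - N - M: 17 + 4 + 12 + 9 = 42
L - Q - K - M: 17 + 17 + 18 = 52
Shortest: 30.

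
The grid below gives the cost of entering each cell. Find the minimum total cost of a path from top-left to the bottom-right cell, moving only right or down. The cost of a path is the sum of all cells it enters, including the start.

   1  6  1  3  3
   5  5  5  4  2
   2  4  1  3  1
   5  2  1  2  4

Cheapest: [0,0] -> [1,0] -> [2,0] -> [2,1] -> [2,2] -> [3,2] -> [3,3] -> [3,4]
  1 + 5 + 2 + 4 + 1 + 1 + 2 + 4 = 20
(Top row then right column would cost 21.)

20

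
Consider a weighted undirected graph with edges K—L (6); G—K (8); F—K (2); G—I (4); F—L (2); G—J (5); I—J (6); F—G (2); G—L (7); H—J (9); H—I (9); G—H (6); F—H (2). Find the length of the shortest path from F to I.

Checking several routes:
F→G→I: 2 + 4 = 6
F→L→G→I: 2 + 7 + 4 = 13
F→G→J→I: 2 + 5 + 6 = 13
F→K→G→I: 2 + 8 + 4 = 14
F→H→I: 2 + 9 = 11
F→H→G→I: 2 + 6 + 4 = 12
Shortest: 6.

6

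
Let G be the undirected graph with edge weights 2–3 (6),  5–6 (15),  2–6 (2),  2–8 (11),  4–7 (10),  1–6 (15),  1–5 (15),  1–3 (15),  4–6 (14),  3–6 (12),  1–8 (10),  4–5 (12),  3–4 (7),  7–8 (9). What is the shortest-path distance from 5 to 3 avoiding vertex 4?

23

A few of the 5→3 routes:
5 - 6 - 3: 15 + 12 = 27
5 - 6 - 2 - 3: 15 + 2 + 6 = 23
5 - 1 - 3: 15 + 15 = 30
Best route has total 23.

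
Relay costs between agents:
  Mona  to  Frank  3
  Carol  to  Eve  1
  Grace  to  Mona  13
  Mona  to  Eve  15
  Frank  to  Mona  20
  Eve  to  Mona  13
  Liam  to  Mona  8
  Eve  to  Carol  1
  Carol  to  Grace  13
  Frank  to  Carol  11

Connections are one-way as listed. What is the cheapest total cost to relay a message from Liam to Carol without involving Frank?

24

Paths from Liam to Carol avoiding Frank:
Liam-Mona-Eve-Carol: 8 + 15 + 1 = 24
Shortest: 24.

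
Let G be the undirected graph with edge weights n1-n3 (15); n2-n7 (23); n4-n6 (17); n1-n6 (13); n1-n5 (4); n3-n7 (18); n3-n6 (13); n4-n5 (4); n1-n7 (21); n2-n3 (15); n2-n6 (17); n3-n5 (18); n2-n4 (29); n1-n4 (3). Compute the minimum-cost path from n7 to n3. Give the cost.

18

Checking several routes:
n7 -> n1 -> n6 -> n3: 21 + 13 + 13 = 47
n7 -> n2 -> n3: 23 + 15 = 38
n7 -> n3: 18
n7 -> n1 -> n5 -> n3: 21 + 4 + 18 = 43
n7 -> n1 -> n4 -> n5 -> n3: 21 + 3 + 4 + 18 = 46
n7 -> n1 -> n3: 21 + 15 = 36
The minimum is 18.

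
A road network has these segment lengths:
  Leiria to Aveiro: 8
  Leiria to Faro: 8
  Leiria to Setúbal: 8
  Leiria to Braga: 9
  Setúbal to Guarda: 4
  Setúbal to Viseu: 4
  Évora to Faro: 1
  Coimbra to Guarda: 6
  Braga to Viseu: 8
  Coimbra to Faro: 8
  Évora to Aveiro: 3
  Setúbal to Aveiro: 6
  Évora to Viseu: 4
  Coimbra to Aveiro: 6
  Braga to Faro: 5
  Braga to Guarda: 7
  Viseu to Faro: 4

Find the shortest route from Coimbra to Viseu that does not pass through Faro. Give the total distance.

13

Comparing a few candidate routes:
Coimbra - Guarda - Braga - Viseu: 6 + 7 + 8 = 21
Coimbra - Aveiro - Évora - Viseu: 6 + 3 + 4 = 13
Coimbra - Aveiro - Setúbal - Viseu: 6 + 6 + 4 = 16
Coimbra - Guarda - Setúbal - Viseu: 6 + 4 + 4 = 14
Shortest: 13.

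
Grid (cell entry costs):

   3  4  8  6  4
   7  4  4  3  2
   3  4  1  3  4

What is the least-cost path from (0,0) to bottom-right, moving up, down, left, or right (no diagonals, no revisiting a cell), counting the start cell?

23

One optimal route is [0,0] [0,1] [1,1] [1,2] [2,2] [2,3] [2,4].
Its cost is 3 + 4 + 4 + 4 + 1 + 3 + 4 = 23.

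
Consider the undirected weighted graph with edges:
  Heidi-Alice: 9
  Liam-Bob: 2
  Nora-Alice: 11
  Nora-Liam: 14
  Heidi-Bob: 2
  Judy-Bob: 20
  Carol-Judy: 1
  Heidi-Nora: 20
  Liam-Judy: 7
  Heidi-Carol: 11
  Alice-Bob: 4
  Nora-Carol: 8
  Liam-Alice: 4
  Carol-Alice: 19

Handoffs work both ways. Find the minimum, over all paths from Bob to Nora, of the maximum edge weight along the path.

Comparing a few candidate routes:
Bob→Heidi→Alice→Liam→Judy→Carol→Nora: max(2, 9, 4, 7, 1, 8) = 9
Bob→Liam→Judy→Carol→Nora: max(2, 7, 1, 8) = 8
Bob→Alice→Liam→Judy→Carol→Nora: max(4, 4, 7, 1, 8) = 8
Best route has worst link 8.

8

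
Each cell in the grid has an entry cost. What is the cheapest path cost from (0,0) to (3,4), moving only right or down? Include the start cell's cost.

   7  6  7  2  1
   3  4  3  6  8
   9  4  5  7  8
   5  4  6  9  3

40

One optimal route is (0,0) -> (1,0) -> (1,1) -> (1,2) -> (2,2) -> (2,3) -> (2,4) -> (3,4).
Its cost is 7 + 3 + 4 + 3 + 5 + 7 + 8 + 3 = 40.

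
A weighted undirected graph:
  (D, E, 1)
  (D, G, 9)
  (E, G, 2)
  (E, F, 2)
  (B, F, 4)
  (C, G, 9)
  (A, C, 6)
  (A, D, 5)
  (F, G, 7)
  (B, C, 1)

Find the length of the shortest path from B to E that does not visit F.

Routes from B to E avoiding F:
B -> C -> G -> E: 1 + 9 + 2 = 12
B -> C -> A -> D -> G -> E: 1 + 6 + 5 + 9 + 2 = 23
B -> C -> A -> D -> E: 1 + 6 + 5 + 1 = 13
B -> C -> G -> D -> E: 1 + 9 + 9 + 1 = 20
The minimum is 12.

12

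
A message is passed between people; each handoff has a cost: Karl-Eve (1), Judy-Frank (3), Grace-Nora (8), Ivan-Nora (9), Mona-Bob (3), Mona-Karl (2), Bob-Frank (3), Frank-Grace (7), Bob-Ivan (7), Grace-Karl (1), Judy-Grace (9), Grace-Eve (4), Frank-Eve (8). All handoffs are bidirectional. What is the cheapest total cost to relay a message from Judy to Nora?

Comparing a few candidate routes:
Judy - Grace - Nora: 9 + 8 = 17
Judy - Frank - Eve - Karl - Grace - Nora: 3 + 8 + 1 + 1 + 8 = 21
Judy - Frank - Eve - Grace - Nora: 3 + 8 + 4 + 8 = 23
Judy - Frank - Bob - Mona - Karl - Grace - Nora: 3 + 3 + 3 + 2 + 1 + 8 = 20
Judy - Frank - Grace - Nora: 3 + 7 + 8 = 18
Judy - Frank - Bob - Ivan - Nora: 3 + 3 + 7 + 9 = 22
Shortest: 17.

17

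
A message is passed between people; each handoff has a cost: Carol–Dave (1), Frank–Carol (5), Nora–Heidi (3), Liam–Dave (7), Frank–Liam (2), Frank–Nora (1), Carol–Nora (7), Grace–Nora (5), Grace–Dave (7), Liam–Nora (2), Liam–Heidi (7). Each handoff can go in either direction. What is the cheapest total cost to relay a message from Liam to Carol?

Comparing a few candidate routes:
Liam -> Dave -> Carol: 7 + 1 = 8
Liam -> Nora -> Carol: 2 + 7 = 9
Liam -> Frank -> Carol: 2 + 5 = 7
Liam -> Nora -> Frank -> Carol: 2 + 1 + 5 = 8
The minimum is 7.

7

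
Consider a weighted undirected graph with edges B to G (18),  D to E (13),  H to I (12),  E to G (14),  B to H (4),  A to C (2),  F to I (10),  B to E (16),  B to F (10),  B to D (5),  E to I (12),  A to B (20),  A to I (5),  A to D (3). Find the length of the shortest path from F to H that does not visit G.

Some routes from F to H avoiding G:
F -> B -> H: 10 + 4 = 14
F -> I -> H: 10 + 12 = 22
F -> I -> A -> D -> B -> H: 10 + 5 + 3 + 5 + 4 = 27
Best route has total 14.

14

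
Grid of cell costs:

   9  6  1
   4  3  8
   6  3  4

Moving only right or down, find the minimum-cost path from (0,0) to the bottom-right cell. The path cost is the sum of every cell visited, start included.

Cheapest: (0,0) -> (1,0) -> (1,1) -> (2,1) -> (2,2)
  9 + 4 + 3 + 3 + 4 = 23
(Top row then right column would cost 28.)

23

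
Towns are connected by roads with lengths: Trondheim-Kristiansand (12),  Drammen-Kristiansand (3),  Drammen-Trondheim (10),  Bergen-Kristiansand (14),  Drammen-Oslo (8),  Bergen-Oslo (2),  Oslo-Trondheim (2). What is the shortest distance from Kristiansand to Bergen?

13

Paths from Kristiansand to Bergen:
Kristiansand - Trondheim - Drammen - Oslo - Bergen: 12 + 10 + 8 + 2 = 32
Kristiansand - Bergen: 14
Kristiansand - Trondheim - Oslo - Bergen: 12 + 2 + 2 = 16
Kristiansand - Drammen - Oslo - Bergen: 3 + 8 + 2 = 13
Kristiansand - Drammen - Trondheim - Oslo - Bergen: 3 + 10 + 2 + 2 = 17
The minimum is 13.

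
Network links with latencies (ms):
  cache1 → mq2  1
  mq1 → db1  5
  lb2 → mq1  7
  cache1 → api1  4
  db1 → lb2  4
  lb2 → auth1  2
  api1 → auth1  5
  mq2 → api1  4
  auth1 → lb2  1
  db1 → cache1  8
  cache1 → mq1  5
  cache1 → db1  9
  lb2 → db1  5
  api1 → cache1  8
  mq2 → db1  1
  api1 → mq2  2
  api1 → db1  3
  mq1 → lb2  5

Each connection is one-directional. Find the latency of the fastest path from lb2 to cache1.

Routes from lb2 to cache1:
lb2 - mq1 - db1 - cache1: 7 + 5 + 8 = 20
lb2 - db1 - cache1: 5 + 8 = 13
Best route has total 13 ms.

13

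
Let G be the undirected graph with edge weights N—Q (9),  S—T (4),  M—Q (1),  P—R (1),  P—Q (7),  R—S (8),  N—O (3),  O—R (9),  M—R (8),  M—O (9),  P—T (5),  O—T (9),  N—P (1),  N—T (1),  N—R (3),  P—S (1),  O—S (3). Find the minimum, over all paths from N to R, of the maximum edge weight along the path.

Comparing a few candidate routes:
N→O→S→P→R: max(3, 3, 1, 1) = 3
N→P→R: max(1, 1) = 1
N→T→S→P→R: max(1, 4, 1, 1) = 4
N→T→P→R: max(1, 5, 1) = 5
N→O→S→T→P→R: max(3, 3, 4, 5, 1) = 5
N→R: max(3) = 3
Smallest bottleneck: 1.

1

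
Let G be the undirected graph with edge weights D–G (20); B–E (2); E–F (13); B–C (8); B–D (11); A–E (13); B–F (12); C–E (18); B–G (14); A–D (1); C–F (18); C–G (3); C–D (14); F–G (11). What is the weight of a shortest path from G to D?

17

Some routes from G to D:
G -> C -> D: 3 + 14 = 17
G -> B -> D: 14 + 11 = 25
G -> C -> B -> D: 3 + 8 + 11 = 22
G -> D: 20
Shortest: 17.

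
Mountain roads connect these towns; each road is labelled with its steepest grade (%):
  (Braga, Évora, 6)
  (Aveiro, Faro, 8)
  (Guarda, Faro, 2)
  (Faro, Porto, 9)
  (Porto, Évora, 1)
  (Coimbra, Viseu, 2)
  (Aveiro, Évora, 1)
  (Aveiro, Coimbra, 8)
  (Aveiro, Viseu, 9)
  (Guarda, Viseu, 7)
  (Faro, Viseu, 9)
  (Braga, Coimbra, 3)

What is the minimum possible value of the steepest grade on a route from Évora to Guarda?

7

A few of the Évora→Guarda routes:
Évora-Aveiro-Viseu-Faro-Guarda: max(1, 9, 9, 2) = 9
Évora-Braga-Coimbra-Aveiro-Faro-Guarda: max(6, 3, 8, 8, 2) = 8
Évora-Aveiro-Faro-Guarda: max(1, 8, 2) = 8
Évora-Aveiro-Coimbra-Viseu-Guarda: max(1, 8, 2, 7) = 8
Évora-Braga-Coimbra-Viseu-Guarda: max(6, 3, 2, 7) = 7
Best route has worst link 7%.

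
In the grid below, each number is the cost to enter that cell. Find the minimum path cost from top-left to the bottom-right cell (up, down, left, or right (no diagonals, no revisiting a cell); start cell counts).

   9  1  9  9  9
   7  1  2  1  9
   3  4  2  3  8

Take (0,0)→(0,1)→(1,1)→(1,2)→(1,3)→(2,3)→(2,4) for a total of 9 + 1 + 1 + 2 + 1 + 3 + 8 = 25.

25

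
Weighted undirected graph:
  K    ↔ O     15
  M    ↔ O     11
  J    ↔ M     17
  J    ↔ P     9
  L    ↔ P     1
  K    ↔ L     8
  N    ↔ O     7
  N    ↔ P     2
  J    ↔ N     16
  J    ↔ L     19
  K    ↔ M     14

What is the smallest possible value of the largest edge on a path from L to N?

2

Comparing a few candidate routes:
L → K → O → N: max(8, 15, 7) = 15
L → P → N: max(1, 2) = 2
L → K → M → O → N: max(8, 14, 11, 7) = 14
Smallest bottleneck: 2.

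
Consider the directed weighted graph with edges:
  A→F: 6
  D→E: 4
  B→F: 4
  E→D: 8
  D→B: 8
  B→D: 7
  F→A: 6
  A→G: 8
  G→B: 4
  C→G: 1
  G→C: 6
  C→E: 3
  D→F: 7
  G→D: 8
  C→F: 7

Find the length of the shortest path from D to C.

27

Routes from D to C:
D → B → F → A → G → C: 8 + 4 + 6 + 8 + 6 = 32
D → F → A → G → C: 7 + 6 + 8 + 6 = 27
Best route has total 27.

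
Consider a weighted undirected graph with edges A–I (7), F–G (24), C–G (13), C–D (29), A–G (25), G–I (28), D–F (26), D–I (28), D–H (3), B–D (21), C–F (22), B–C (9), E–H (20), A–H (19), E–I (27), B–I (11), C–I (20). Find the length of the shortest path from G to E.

55

A few of the G→E routes:
G - C - I - E: 13 + 20 + 27 = 60
G - I - E: 28 + 27 = 55
G - A - I - E: 25 + 7 + 27 = 59
G - C - B - I - E: 13 + 9 + 11 + 27 = 60
The minimum is 55.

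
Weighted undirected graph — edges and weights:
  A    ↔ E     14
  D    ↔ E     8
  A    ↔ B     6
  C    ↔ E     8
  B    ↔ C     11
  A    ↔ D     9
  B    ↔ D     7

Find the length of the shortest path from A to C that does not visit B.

22

Routes from A to C avoiding B:
A→E→C: 14 + 8 = 22
A→D→E→C: 9 + 8 + 8 = 25
Best route has total 22.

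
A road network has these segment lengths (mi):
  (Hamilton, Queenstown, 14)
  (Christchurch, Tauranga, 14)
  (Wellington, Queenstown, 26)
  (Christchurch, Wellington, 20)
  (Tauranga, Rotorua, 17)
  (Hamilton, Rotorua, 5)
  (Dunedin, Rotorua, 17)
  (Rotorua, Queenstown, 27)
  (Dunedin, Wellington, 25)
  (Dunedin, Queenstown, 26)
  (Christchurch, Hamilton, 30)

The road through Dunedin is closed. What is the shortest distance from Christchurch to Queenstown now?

A few of the Christchurch→Queenstown routes:
Christchurch→Tauranga→Rotorua→Hamilton→Queenstown: 14 + 17 + 5 + 14 = 50
Christchurch→Hamilton→Queenstown: 30 + 14 = 44
Christchurch→Wellington→Queenstown: 20 + 26 = 46
The minimum is 44 mi.

44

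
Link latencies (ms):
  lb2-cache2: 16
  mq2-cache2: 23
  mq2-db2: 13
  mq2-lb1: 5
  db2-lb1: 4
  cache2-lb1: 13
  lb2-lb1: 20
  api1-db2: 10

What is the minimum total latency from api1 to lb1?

A few of the api1→lb1 routes:
api1 -> db2 -> mq2 -> lb1: 10 + 13 + 5 = 28
api1 -> db2 -> lb1: 10 + 4 = 14
api1 -> db2 -> mq2 -> cache2 -> lb1: 10 + 13 + 23 + 13 = 59
The minimum is 14 ms.

14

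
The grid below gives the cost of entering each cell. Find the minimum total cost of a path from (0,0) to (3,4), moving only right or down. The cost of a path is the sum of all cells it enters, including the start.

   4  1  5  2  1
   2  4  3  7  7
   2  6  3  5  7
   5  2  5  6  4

30

Cheapest: [0,0] [0,1] [1,1] [1,2] [2,2] [2,3] [3,3] [3,4]
  4 + 1 + 4 + 3 + 3 + 5 + 6 + 4 = 30
(Top row then right column would cost 31.)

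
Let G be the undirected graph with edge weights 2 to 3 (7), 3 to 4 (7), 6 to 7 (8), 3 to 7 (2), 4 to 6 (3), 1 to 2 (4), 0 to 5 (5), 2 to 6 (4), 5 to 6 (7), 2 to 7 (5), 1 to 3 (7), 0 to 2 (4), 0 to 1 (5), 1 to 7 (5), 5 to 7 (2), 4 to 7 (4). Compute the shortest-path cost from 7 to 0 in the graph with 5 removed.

Comparing a few candidate routes:
7 → 3 → 2 → 0: 2 + 7 + 4 = 13
7 → 2 → 0: 5 + 4 = 9
7 → 1 → 0: 5 + 5 = 10
7 → 1 → 2 → 0: 5 + 4 + 4 = 13
Best route has total 9.

9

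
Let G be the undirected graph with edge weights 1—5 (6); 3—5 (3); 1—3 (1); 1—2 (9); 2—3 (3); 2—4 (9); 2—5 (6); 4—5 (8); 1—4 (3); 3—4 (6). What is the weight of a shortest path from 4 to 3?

Comparing a few candidate routes:
4 - 1 - 3: 3 + 1 = 4
4 - 5 - 3: 8 + 3 = 11
4 - 1 - 5 - 3: 3 + 6 + 3 = 12
4 - 2 - 3: 9 + 3 = 12
4 - 3: 6
The minimum is 4.

4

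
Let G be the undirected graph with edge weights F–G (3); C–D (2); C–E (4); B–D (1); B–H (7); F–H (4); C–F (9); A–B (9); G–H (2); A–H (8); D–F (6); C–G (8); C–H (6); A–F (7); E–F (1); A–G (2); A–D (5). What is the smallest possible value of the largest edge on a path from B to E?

Comparing a few candidate routes:
B → D → C → H → F → E: max(1, 2, 6, 4, 1) = 6
B → D → A → G → H → F → E: max(1, 5, 2, 2, 4, 1) = 5
B → D → C → E: max(1, 2, 4) = 4
B → D → A → G → F → E: max(1, 5, 2, 3, 1) = 5
The minimum achievable maximum is 4.

4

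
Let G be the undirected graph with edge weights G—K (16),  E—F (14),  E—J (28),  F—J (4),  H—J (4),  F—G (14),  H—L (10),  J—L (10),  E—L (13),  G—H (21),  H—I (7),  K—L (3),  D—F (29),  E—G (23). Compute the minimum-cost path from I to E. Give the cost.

Comparing a few candidate routes:
I→H→J→L→E: 7 + 4 + 10 + 13 = 34
I→H→J→E: 7 + 4 + 28 = 39
I→H→L→E: 7 + 10 + 13 = 30
I→H→J→F→E: 7 + 4 + 4 + 14 = 29
Shortest: 29.

29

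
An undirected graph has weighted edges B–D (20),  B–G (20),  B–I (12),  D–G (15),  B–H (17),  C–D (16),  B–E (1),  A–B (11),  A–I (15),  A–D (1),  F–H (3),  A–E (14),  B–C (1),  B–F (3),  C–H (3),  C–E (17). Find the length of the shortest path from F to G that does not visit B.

37

Paths from F to G avoiding B:
F→H→C→D→G: 3 + 3 + 16 + 15 = 37
F→H→C→E→A→D→G: 3 + 3 + 17 + 14 + 1 + 15 = 53
The minimum is 37.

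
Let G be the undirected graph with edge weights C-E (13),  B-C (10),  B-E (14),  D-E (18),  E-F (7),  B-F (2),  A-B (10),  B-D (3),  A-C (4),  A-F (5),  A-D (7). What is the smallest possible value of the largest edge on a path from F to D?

3

A few of the F→D routes:
F→A→B→D: max(5, 10, 3) = 10
F→B→D: max(2, 3) = 3
F→A→D: max(5, 7) = 7
Best route has worst link 3.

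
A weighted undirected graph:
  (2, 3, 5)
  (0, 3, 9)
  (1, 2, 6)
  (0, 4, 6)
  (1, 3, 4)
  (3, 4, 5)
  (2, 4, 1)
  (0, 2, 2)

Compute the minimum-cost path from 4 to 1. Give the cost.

Checking several routes:
4 - 2 - 3 - 1: 1 + 5 + 4 = 10
4 - 2 - 1: 1 + 6 = 7
4 - 3 - 1: 5 + 4 = 9
Best route has total 7.

7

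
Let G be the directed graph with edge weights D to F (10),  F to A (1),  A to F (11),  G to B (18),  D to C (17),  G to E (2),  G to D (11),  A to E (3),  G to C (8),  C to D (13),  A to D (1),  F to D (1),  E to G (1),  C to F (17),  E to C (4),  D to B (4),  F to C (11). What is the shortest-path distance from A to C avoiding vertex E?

18

Candidate routes:
A - D - C: 1 + 17 = 18
A - F - C: 11 + 11 = 22
A - D - F - C: 1 + 10 + 11 = 22
A - F - D - C: 11 + 1 + 17 = 29
Best route has total 18.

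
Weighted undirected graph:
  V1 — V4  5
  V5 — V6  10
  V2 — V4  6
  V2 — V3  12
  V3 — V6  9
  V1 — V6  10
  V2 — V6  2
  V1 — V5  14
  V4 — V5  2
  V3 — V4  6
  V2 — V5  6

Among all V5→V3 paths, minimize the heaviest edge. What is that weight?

6

A few of the V5→V3 routes:
V5 -> V4 -> V2 -> V6 -> V3: max(2, 6, 2, 9) = 9
V5 -> V2 -> V4 -> V1 -> V6 -> V3: max(6, 6, 5, 10, 9) = 10
V5 -> V2 -> V6 -> V1 -> V4 -> V3: max(6, 2, 10, 5, 6) = 10
V5 -> V2 -> V6 -> V3: max(6, 2, 9) = 9
V5 -> V4 -> V3: max(2, 6) = 6
V5 -> V2 -> V4 -> V3: max(6, 6, 6) = 6
Best route has worst link 6.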